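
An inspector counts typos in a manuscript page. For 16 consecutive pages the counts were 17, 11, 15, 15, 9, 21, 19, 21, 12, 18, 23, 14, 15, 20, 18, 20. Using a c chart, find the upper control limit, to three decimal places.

c̄ = (17 + 11 + 15 + 15 + 9 + 21 + 19 + 21 + 12 + 18 + 23 + 14 + 15 + 20 + 18 + 20) / 16 = 268 / 16 = 16.7500
UCL = c̄ + 3√c̄ = 16.7500 + 3 × √16.7500 = 16.7500 + 3 × 4.0927 = 29.0280

29.028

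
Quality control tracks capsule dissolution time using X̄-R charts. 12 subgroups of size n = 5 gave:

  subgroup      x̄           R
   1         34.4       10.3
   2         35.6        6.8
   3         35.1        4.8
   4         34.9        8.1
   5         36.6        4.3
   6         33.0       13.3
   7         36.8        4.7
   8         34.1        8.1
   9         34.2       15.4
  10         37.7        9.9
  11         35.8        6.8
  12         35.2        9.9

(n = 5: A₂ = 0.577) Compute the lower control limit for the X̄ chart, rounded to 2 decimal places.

30.36

X̄̄ = (34.4 + 35.6 + 35.1 + 34.9 + 36.6 + 33.0 + 36.8 + 34.1 + 34.2 + 37.7 + 35.8 + 35.2) / 12 = 423.4000 / 12 = 35.2833
R̄ = (10.3 + 6.8 + 4.8 + 8.1 + 4.3 + 13.3 + 4.7 + 8.1 + 15.4 + 9.9 + 6.8 + 9.9) / 12 = 102.4000 / 12 = 8.5333
LCL = X̄̄ − A₂·R̄ = 35.2833 − 0.577 × 8.5333 = 30.3596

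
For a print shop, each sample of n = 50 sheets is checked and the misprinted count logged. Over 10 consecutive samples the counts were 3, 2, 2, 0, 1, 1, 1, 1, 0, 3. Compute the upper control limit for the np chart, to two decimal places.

4.90

p̄ = Σdᵢ / (k·n) = 14 / (10 × 50) = 0.02800
UCL = np̄ + 3·√(np̄(1−p̄)) = 1.4000 + 3 × √(1.4000×0.97200) = 1.4000 + 3 × 1.1665 = 4.8996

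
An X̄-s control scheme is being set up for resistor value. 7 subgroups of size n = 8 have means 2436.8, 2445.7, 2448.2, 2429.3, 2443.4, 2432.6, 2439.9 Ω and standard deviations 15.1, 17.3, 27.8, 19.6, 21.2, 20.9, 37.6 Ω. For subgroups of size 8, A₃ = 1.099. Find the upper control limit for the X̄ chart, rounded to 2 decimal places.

X̄̄ = (2436.8 + 2445.7 + 2448.2 + 2429.3 + 2443.4 + 2432.6 + 2439.9) / 7 = 2439.4143
s̄ = (15.1 + 17.3 + 27.8 + 19.6 + 21.2 + 20.9 + 37.6) / 7 = 22.7857
UCL = X̄̄ + A₃·s̄ = 2439.4143 + 1.099 × 22.7857 = 2464.4558

2464.46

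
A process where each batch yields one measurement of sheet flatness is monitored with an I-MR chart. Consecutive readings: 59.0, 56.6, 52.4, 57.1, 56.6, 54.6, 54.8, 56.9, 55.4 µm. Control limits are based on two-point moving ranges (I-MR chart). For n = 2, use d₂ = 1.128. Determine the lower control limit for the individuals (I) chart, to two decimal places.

X̄ = (59.0 + 56.6 + 52.4 + 57.1 + 56.6 + 54.6 + 54.8 + 56.9 + 55.4) / 9 = 55.9333
Moving ranges: 2.4, 4.2, 4.7, 0.5, 2.0, 0.2, 2.1, 1.5; M̄R̄ = 17.6000 / 8 = 2.2000
LCL = X̄ − 3·M̄R̄/d₂ = 55.9333 − 3 × 2.2000 / 1.128 = 50.0823

50.08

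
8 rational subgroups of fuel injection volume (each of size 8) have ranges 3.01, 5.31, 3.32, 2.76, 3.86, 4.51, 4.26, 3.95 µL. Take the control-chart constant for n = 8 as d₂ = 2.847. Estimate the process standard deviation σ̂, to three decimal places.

R̄ = (3.01 + 5.31 + 3.32 + 2.76 + 3.86 + 4.51 + 4.26 + 3.95) / 8 = 3.8725
σ̂ = R̄ / d₂ = 3.8725 / 2.847 = 1.3602

1.360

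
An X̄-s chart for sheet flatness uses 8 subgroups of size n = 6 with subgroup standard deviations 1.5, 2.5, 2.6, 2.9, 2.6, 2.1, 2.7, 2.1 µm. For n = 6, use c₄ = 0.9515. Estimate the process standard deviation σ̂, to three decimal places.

s̄ = (1.5 + 2.5 + 2.6 + 2.9 + 2.6 + 2.1 + 2.7 + 2.1) / 8 = 2.3750
σ̂ = s̄ / c₄ = 2.3750 / 0.9515 = 2.4961

2.496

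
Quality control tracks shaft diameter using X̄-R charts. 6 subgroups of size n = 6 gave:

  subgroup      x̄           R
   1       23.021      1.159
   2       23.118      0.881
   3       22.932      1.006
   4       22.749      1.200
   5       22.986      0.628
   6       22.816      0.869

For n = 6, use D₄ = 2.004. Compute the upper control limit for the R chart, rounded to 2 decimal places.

R̄ = (1.159 + 0.881 + 1.006 + 1.200 + 0.628 + 0.869) / 6 = 5.7430 / 6 = 0.9572
UCL_R = D₄·R̄ = 2.004 × 0.9572 = 1.9182

1.92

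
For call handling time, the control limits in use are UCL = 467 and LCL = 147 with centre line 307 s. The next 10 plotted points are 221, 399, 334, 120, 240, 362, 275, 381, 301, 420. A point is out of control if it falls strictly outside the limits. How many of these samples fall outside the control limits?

1

Compare each point to [147, 467]: sample 4 = 120 < LCL.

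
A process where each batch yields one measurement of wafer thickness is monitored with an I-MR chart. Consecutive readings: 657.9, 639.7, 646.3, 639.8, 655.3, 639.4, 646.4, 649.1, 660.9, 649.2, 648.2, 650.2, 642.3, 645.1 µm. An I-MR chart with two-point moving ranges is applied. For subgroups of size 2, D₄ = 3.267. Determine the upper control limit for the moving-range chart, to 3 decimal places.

Moving ranges: 18.2, 6.6, 6.5, 15.5, 15.9, 7.0, 2.7, 11.8, 11.7, 1.0, 2.0, 7.9, 2.8; M̄R̄ = 109.6000 / 13 = 8.4308
UCL_MR = D₄·M̄R̄ = 3.267 × 8.4308 = 27.5433

27.543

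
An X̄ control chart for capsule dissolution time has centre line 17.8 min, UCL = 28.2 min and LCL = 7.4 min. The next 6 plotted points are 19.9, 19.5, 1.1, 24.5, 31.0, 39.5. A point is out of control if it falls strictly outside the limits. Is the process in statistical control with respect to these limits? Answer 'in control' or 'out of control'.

Compare each point to [7.4, 28.2]: sample 3 = 1.1 < LCL; sample 5 = 31.0 > UCL; sample 6 = 39.5 > UCL.

out of control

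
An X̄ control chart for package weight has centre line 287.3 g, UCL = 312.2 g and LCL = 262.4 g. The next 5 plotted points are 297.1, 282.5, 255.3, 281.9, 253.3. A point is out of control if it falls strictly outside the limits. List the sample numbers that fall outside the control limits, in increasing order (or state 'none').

3, 5

Compare each point to [262.4, 312.2]: sample 3 = 255.3 < LCL; sample 5 = 253.3 < LCL.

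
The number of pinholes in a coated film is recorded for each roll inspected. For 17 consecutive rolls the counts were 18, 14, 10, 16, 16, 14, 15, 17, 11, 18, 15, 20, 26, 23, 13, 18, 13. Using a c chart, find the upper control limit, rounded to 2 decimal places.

c̄ = (18 + 14 + 10 + 16 + 16 + 14 + 15 + 17 + 11 + 18 + 15 + 20 + 26 + 23 + 13 + 18 + 13) / 17 = 277 / 17 = 16.2941
UCL = c̄ + 3√c̄ = 16.2941 + 3 × √16.2941 = 16.2941 + 3 × 4.0366 = 28.4039

28.40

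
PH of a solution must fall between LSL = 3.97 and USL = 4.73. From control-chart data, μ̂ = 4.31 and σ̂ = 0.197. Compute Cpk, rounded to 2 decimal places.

Cpu = (USL − μ̂) / (3σ̂) = (4.73 − 4.31) / (3 × 0.197) = 0.7107; Cpl = (μ̂ − LSL) / (3σ̂) = (4.31 − 3.97) / (3 × 0.197) = 0.5753; Cpk = min(Cpu, Cpl) = 0.5753

0.58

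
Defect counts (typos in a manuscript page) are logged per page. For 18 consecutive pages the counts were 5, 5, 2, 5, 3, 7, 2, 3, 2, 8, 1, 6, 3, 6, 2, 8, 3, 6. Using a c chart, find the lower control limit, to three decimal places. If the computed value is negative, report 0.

0.000

c̄ = (5 + 5 + 2 + 5 + 3 + 7 + 2 + 3 + 2 + 8 + 1 + 6 + 3 + 6 + 2 + 8 + 3 + 6) / 18 = 77 / 18 = 4.2778
LCL = c̄ − 3√c̄ = 4.2778 − 3 × 2.0683 = -1.9271 → 0 (cannot be negative)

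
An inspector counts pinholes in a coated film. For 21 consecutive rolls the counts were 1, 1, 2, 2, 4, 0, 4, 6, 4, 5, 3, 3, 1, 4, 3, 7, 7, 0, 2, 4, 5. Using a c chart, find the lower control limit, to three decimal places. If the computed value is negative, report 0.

0.000

c̄ = (1 + 1 + 2 + 2 + 4 + 0 + 4 + 6 + 4 + 5 + 3 + 3 + 1 + 4 + 3 + 7 + 7 + 0 + 2 + 4 + 5) / 21 = 68 / 21 = 3.2381
LCL = c̄ − 3√c̄ = 3.2381 − 3 × 1.7995 = -2.1603 → 0 (cannot be negative)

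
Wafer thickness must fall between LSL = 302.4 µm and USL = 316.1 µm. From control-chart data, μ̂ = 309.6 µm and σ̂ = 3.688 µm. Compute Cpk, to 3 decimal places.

0.587

Cpu = (USL − μ̂) / (3σ̂) = (316.1 − 309.6) / (3 × 3.688) = 0.5875; Cpl = (μ̂ − LSL) / (3σ̂) = (309.6 − 302.4) / (3 × 3.688) = 0.6508; Cpk = min(Cpu, Cpl) = 0.5875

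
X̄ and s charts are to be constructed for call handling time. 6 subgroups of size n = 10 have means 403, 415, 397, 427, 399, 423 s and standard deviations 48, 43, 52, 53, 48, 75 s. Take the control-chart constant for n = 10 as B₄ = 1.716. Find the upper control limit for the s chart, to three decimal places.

s̄ = (48 + 43 + 52 + 53 + 48 + 75) / 6 = 53.1667
UCL_s = B₄·s̄ = 1.716 × 53.1667 = 91.2340

91.234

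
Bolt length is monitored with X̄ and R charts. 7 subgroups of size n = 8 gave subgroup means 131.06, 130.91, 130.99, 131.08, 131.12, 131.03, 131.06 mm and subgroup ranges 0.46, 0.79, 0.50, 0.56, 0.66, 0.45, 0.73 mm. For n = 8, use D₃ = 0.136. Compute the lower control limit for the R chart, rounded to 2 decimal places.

0.08

R̄ = (0.46 + 0.79 + 0.50 + 0.56 + 0.66 + 0.45 + 0.73) / 7 = 4.1500 / 7 = 0.5929
LCL_R = D₃·R̄ = 0.136 × 0.5929 = 0.0806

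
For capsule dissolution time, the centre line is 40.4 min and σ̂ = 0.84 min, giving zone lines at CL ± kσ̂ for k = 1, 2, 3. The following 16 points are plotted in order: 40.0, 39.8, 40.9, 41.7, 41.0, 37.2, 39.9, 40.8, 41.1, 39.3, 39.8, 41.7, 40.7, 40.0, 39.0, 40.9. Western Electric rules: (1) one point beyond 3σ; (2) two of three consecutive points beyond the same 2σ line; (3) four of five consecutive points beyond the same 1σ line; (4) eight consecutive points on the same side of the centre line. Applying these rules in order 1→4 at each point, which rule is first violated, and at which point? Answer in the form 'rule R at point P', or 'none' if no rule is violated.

rule 1 at point 6

Zone of each point (C = within 1σ̂, B = 1σ̂–2σ̂, A = 2σ̂–3σ̂, * = beyond 3σ̂; sign = side of CL): 1:-C, 2:-C, 3:+C, 4:+B, 5:+C, 6:-*, 7:-C, 8:+C, 9:+C, 10:-B, 11:-C, 12:+B, 13:+C, 14:-C, 15:-B, 16:+C
Rule 1 (one point beyond the 3σ limits) is satisfied at point 6.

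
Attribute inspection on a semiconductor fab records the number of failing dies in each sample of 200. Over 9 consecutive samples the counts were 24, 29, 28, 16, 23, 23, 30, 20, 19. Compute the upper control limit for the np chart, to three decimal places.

37.231

p̄ = Σdᵢ / (k·n) = 212 / (9 × 200) = 0.11778
UCL = np̄ + 3·√(np̄(1−p̄)) = 23.5556 + 3 × √(23.5556×0.88222) = 23.5556 + 3 × 4.5586 = 37.2315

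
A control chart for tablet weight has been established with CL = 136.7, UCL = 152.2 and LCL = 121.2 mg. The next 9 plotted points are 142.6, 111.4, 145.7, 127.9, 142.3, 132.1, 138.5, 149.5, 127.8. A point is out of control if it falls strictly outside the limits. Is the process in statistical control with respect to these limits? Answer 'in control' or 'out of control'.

out of control

Compare each point to [121.2, 152.2]: sample 2 = 111.4 < LCL.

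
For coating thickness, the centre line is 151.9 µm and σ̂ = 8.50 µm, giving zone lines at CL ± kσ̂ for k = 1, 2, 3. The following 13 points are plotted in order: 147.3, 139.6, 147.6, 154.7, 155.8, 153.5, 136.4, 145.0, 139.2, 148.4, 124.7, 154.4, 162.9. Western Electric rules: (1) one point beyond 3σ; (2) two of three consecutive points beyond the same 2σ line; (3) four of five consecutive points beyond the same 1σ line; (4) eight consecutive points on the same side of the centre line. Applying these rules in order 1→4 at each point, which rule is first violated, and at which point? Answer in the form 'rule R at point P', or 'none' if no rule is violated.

rule 1 at point 11

Zone of each point (C = within 1σ̂, B = 1σ̂–2σ̂, A = 2σ̂–3σ̂, * = beyond 3σ̂; sign = side of CL): 1:-C, 2:-B, 3:-C, 4:+C, 5:+C, 6:+C, 7:-B, 8:-C, 9:-B, 10:-C, 11:-*, 12:+C, 13:+B
Rule 1 (one point beyond the 3σ limits) is satisfied at point 11.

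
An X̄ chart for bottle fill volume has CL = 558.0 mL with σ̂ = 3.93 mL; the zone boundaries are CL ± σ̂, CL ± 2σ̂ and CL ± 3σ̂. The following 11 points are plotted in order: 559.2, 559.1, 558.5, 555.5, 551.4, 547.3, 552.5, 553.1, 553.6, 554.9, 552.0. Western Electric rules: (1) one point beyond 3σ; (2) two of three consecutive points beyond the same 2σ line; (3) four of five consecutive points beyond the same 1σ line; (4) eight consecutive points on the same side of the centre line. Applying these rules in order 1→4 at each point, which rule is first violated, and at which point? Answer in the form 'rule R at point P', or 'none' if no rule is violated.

Zone of each point (C = within 1σ̂, B = 1σ̂–2σ̂, A = 2σ̂–3σ̂, * = beyond 3σ̂; sign = side of CL): 1:+C, 2:+C, 3:+C, 4:-C, 5:-B, 6:-A, 7:-B, 8:-B, 9:-B, 10:-C, 11:-B
Rule 3 (four of five consecutive points beyond the same 1σ limit) is satisfied at point 8.

rule 3 at point 8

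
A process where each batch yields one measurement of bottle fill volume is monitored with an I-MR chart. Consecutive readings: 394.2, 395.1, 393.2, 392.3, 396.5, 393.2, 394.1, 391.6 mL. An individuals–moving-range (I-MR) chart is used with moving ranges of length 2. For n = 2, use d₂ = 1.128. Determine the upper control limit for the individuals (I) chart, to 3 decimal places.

X̄ = (394.2 + 395.1 + 393.2 + 392.3 + 396.5 + 393.2 + 394.1 + 391.6) / 8 = 393.7750
Moving ranges: 0.9, 1.9, 0.9, 4.2, 3.3, 0.9, 2.5; M̄R̄ = 14.6000 / 7 = 2.0857
UCL = X̄ + 3·M̄R̄/d₂ = 393.7750 + 3 × 2.0857 / 1.128 = 399.3221

399.322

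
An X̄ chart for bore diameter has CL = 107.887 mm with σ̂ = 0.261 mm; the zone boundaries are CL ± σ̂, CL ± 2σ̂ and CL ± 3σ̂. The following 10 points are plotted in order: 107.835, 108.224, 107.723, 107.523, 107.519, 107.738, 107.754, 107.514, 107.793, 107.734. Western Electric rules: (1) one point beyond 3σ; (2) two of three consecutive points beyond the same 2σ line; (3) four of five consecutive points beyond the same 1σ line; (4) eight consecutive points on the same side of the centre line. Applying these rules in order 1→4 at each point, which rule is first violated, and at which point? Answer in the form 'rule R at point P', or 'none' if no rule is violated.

rule 4 at point 10

Zone of each point (C = within 1σ̂, B = 1σ̂–2σ̂, A = 2σ̂–3σ̂, * = beyond 3σ̂; sign = side of CL): 1:-C, 2:+B, 3:-C, 4:-B, 5:-B, 6:-C, 7:-C, 8:-B, 9:-C, 10:-C
Rule 4 (eight consecutive points on the same side of the centre line) is satisfied at point 10.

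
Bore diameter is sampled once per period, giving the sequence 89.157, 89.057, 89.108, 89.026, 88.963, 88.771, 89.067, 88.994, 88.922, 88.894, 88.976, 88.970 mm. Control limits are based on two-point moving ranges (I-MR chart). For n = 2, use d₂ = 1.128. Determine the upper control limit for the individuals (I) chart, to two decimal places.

X̄ = (89.157 + 89.057 + 89.108 + 89.026 + 88.963 + 88.771 + 89.067 + 88.994 + 88.922 + 88.894 + 88.976 + 88.970) / 12 = 88.9921
Moving ranges: 0.100, 0.051, 0.082, 0.063, 0.192, 0.296, 0.073, 0.072, 0.028, 0.082, 0.006; M̄R̄ = 1.0450 / 11 = 0.0950
UCL = X̄ + 3·M̄R̄/d₂ = 88.9921 + 3 × 0.0950 / 1.128 = 89.2447

89.24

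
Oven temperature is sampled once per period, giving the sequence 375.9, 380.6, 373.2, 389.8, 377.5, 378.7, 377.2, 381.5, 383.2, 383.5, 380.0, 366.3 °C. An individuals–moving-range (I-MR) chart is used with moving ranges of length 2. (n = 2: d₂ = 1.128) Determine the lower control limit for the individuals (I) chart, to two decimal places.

X̄ = (375.9 + 380.6 + 373.2 + 389.8 + 377.5 + 378.7 + 377.2 + 381.5 + 383.2 + 383.5 + 380.0 + 366.3) / 12 = 378.9500
Moving ranges: 4.7, 7.4, 16.6, 12.3, 1.2, 1.5, 4.3, 1.7, 0.3, 3.5, 13.7; M̄R̄ = 67.2000 / 11 = 6.1091
LCL = X̄ − 3·M̄R̄/d₂ = 378.9500 − 3 × 6.1091 / 1.128 = 362.7024

362.70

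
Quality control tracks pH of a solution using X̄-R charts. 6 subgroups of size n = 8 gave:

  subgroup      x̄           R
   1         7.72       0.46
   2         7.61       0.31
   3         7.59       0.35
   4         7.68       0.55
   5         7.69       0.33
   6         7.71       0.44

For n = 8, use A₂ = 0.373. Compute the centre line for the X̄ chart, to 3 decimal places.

7.667

X̄̄ = (7.72 + 7.61 + 7.59 + 7.68 + 7.69 + 7.71) / 6 = 46.0000 / 6 = 7.6667
CL = X̄̄ = 7.6667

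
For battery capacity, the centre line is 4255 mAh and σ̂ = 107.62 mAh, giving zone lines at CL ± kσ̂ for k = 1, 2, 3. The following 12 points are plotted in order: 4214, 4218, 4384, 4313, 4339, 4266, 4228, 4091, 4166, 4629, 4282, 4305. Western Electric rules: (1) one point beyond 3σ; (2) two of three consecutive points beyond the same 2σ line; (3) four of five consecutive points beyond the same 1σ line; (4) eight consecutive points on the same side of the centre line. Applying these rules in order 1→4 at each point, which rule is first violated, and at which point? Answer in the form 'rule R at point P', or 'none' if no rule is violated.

rule 1 at point 10

Zone of each point (C = within 1σ̂, B = 1σ̂–2σ̂, A = 2σ̂–3σ̂, * = beyond 3σ̂; sign = side of CL): 1:-C, 2:-C, 3:+B, 4:+C, 5:+C, 6:+C, 7:-C, 8:-B, 9:-C, 10:+*, 11:+C, 12:+C
Rule 1 (one point beyond the 3σ limits) is satisfied at point 10.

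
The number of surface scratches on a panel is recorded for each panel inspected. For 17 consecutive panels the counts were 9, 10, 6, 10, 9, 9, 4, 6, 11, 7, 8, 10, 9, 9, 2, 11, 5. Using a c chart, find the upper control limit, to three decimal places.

c̄ = (9 + 10 + 6 + 10 + 9 + 9 + 4 + 6 + 11 + 7 + 8 + 10 + 9 + 9 + 2 + 11 + 5) / 17 = 135 / 17 = 7.9412
UCL = c̄ + 3√c̄ = 7.9412 + 3 × √7.9412 = 7.9412 + 3 × 2.8180 = 16.3952

16.395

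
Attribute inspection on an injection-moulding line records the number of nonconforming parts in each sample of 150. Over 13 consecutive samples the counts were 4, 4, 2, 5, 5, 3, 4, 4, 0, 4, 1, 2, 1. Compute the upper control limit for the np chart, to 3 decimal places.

8.144

p̄ = Σdᵢ / (k·n) = 39 / (13 × 150) = 0.02000
UCL = np̄ + 3·√(np̄(1−p̄)) = 3.0000 + 3 × √(3.0000×0.98000) = 3.0000 + 3 × 1.7146 = 8.1439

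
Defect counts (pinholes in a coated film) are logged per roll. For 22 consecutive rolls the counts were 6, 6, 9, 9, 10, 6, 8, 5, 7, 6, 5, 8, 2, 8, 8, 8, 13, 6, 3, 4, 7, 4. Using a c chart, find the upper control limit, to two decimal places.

14.51

c̄ = (6 + 6 + 9 + 9 + 10 + 6 + 8 + 5 + 7 + 6 + 5 + 8 + 2 + 8 + 8 + 8 + 13 + 6 + 3 + 4 + 7 + 4) / 22 = 148 / 22 = 6.7273
UCL = c̄ + 3√c̄ = 6.7273 + 3 × √6.7273 = 6.7273 + 3 × 2.5937 = 14.5084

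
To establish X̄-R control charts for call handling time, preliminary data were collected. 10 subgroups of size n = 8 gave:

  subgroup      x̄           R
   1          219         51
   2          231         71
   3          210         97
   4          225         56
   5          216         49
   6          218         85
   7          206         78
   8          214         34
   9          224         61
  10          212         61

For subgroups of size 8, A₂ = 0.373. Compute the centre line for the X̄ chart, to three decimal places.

217.500

X̄̄ = (219 + 231 + 210 + 225 + 216 + 218 + 206 + 214 + 224 + 212) / 10 = 2175.0000 / 10 = 217.5000
CL = X̄̄ = 217.5000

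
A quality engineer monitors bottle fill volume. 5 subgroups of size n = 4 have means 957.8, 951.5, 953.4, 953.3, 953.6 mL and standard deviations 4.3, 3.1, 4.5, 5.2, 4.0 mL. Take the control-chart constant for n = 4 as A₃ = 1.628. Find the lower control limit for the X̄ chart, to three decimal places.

X̄̄ = (957.8 + 951.5 + 953.4 + 953.3 + 953.6) / 5 = 953.9200
s̄ = (4.3 + 3.1 + 4.5 + 5.2 + 4.0) / 5 = 4.2200
LCL = X̄̄ − A₃·s̄ = 953.9200 − 1.628 × 4.2200 = 947.0498

947.050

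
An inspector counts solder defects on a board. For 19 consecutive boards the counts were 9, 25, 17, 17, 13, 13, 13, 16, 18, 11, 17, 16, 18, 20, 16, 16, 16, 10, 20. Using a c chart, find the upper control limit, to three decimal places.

c̄ = (9 + 25 + 17 + 17 + 13 + 13 + 13 + 16 + 18 + 11 + 17 + 16 + 18 + 20 + 16 + 16 + 16 + 10 + 20) / 19 = 301 / 19 = 15.8421
UCL = c̄ + 3√c̄ = 15.8421 + 3 × √15.8421 = 15.8421 + 3 × 3.9802 = 27.7827

27.783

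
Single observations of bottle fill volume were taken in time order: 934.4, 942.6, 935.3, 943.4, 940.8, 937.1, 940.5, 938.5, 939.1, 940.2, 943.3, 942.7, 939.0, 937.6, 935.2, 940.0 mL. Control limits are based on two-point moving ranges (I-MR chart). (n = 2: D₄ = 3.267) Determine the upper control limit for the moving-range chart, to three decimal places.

11.543

Moving ranges: 8.2, 7.3, 8.1, 2.6, 3.7, 3.4, 2.0, 0.6, 1.1, 3.1, 0.6, 3.7, 1.4, 2.4, 4.8; M̄R̄ = 53.0000 / 15 = 3.5333
UCL_MR = D₄·M̄R̄ = 3.267 × 3.5333 = 11.5434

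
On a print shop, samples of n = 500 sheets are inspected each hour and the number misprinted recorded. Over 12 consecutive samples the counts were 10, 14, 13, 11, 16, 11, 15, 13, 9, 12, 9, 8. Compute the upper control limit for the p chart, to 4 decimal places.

0.0438

p̄ = Σdᵢ / (k·n) = 141 / (12 × 500) = 0.02350
UCL = p̄ + 3·√(p̄(1−p̄)/n) = 0.02350 + 3 × √(0.02350×0.97650/500) = 0.02350 + 3 × 0.00677 = 0.04382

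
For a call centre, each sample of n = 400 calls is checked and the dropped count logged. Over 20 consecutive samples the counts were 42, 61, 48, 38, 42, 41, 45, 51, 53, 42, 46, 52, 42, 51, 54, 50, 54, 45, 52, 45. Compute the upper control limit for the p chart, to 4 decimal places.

0.1679

p̄ = Σdᵢ / (k·n) = 954 / (20 × 400) = 0.11925
UCL = p̄ + 3·√(p̄(1−p̄)/n) = 0.11925 + 3 × √(0.11925×0.88075/400) = 0.11925 + 3 × 0.01620 = 0.16786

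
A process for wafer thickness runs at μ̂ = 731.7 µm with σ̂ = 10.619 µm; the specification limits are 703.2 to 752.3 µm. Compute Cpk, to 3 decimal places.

0.647

Cpu = (USL − μ̂) / (3σ̂) = (752.3 − 731.7) / (3 × 10.619) = 0.6466; Cpl = (μ̂ − LSL) / (3σ̂) = (731.7 − 703.2) / (3 × 10.619) = 0.8946; Cpk = min(Cpu, Cpl) = 0.6466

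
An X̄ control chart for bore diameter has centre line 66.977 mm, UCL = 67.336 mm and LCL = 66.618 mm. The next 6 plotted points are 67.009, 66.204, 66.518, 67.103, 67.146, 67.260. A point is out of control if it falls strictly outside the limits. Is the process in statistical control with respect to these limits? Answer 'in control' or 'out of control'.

out of control

Compare each point to [66.618, 67.336]: sample 2 = 66.204 < LCL; sample 3 = 66.518 < LCL.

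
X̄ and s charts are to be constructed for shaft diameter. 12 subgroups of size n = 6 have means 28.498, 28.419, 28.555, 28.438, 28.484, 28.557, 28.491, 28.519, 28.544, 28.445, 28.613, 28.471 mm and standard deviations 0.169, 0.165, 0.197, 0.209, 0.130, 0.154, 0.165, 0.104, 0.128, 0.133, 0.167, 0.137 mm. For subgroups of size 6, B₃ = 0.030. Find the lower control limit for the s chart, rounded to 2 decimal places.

s̄ = (0.169 + 0.165 + 0.197 + 0.209 + 0.130 + 0.154 + 0.165 + 0.104 + 0.128 + 0.133 + 0.167 + 0.137) / 12 = 0.1548
LCL_s = B₃·s̄ = 0.030 × 0.1548 = 0.0046

0.00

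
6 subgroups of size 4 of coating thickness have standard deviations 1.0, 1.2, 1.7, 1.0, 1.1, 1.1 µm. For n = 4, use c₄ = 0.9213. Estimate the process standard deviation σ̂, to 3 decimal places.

s̄ = (1.0 + 1.2 + 1.7 + 1.0 + 1.1 + 1.1) / 6 = 1.1833
σ̂ = s̄ / c₄ = 1.1833 / 0.9213 = 1.2844

1.284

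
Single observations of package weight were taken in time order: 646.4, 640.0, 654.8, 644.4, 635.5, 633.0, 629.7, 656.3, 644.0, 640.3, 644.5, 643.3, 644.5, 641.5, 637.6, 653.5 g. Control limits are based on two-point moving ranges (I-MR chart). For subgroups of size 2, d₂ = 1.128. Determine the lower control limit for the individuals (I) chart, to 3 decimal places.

622.106

X̄ = (646.4 + 640.0 + 654.8 + 644.4 + 635.5 + 633.0 + 629.7 + 656.3 + 644.0 + 640.3 + 644.5 + 643.3 + 644.5 + 641.5 + 637.6 + 653.5) / 16 = 643.0812
Moving ranges: 6.4, 14.8, 10.4, 8.9, 2.5, 3.3, 26.6, 12.3, 3.7, 4.2, 1.2, 1.2, 3.0, 3.9, 15.9; M̄R̄ = 118.3000 / 15 = 7.8867
LCL = X̄ − 3·M̄R̄/d₂ = 643.0812 − 3 × 7.8867 / 1.128 = 622.1061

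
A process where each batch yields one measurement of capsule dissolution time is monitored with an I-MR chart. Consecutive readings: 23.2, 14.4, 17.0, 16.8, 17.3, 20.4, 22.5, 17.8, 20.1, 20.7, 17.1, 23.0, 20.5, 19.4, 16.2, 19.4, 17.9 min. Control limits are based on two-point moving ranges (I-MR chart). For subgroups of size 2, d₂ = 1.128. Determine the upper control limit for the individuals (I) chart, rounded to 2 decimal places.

26.67

X̄ = (23.2 + 14.4 + 17.0 + 16.8 + 17.3 + 20.4 + 22.5 + 17.8 + 20.1 + 20.7 + 17.1 + 23.0 + 20.5 + 19.4 + 16.2 + 19.4 + 17.9) / 17 = 19.0412
Moving ranges: 8.8, 2.6, 0.2, 0.5, 3.1, 2.1, 4.7, 2.3, 0.6, 3.6, 5.9, 2.5, 1.1, 3.2, 3.2, 1.5; M̄R̄ = 45.9000 / 16 = 2.8687
UCL = X̄ + 3·M̄R̄/d₂ = 19.0412 + 3 × 2.8687 / 1.128 = 26.6708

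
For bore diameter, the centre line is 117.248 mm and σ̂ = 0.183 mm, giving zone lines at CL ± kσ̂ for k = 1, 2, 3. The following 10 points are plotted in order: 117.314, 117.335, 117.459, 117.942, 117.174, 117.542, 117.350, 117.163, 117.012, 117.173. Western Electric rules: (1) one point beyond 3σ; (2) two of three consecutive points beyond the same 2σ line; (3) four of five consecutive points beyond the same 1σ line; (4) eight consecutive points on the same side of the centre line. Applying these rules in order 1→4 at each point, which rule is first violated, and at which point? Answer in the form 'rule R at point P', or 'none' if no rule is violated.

Zone of each point (C = within 1σ̂, B = 1σ̂–2σ̂, A = 2σ̂–3σ̂, * = beyond 3σ̂; sign = side of CL): 1:+C, 2:+C, 3:+B, 4:+*, 5:-C, 6:+B, 7:+C, 8:-C, 9:-B, 10:-C
Rule 1 (one point beyond the 3σ limits) is satisfied at point 4.

rule 1 at point 4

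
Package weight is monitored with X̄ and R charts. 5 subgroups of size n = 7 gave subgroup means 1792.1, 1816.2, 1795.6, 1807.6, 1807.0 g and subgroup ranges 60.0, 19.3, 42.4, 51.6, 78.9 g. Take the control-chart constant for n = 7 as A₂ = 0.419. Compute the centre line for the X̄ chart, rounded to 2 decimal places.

1803.70

X̄̄ = (1792.1 + 1816.2 + 1795.6 + 1807.6 + 1807.0) / 5 = 9018.5000 / 5 = 1803.7000
CL = X̄̄ = 1803.7000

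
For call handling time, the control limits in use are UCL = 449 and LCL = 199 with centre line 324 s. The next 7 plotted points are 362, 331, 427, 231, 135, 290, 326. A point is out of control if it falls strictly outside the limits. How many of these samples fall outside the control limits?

1

Compare each point to [199, 449]: sample 5 = 135 < LCL.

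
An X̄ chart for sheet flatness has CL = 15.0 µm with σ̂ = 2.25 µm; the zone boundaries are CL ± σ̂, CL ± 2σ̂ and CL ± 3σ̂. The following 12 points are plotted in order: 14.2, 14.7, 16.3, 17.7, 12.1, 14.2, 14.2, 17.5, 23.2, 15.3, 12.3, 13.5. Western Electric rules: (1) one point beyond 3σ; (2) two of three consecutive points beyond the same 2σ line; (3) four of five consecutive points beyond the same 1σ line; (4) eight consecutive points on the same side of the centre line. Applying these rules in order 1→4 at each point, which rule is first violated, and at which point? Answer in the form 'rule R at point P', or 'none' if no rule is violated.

rule 1 at point 9

Zone of each point (C = within 1σ̂, B = 1σ̂–2σ̂, A = 2σ̂–3σ̂, * = beyond 3σ̂; sign = side of CL): 1:-C, 2:-C, 3:+C, 4:+B, 5:-B, 6:-C, 7:-C, 8:+B, 9:+*, 10:+C, 11:-B, 12:-C
Rule 1 (one point beyond the 3σ limits) is satisfied at point 9.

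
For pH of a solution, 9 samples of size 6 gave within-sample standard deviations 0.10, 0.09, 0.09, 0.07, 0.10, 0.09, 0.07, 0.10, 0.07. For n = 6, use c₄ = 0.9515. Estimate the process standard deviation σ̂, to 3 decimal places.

s̄ = (0.10 + 0.09 + 0.09 + 0.07 + 0.10 + 0.09 + 0.07 + 0.10 + 0.07) / 9 = 0.0867
σ̂ = s̄ / c₄ = 0.0867 / 0.9515 = 0.0911

0.091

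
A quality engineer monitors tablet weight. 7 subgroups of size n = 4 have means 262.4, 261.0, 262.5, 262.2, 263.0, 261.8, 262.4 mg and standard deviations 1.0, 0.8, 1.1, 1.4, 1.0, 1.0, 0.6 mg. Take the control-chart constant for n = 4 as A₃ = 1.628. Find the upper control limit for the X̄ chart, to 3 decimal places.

X̄̄ = (262.4 + 261.0 + 262.5 + 262.2 + 263.0 + 261.8 + 262.4) / 7 = 262.1857
s̄ = (1.0 + 0.8 + 1.1 + 1.4 + 1.0 + 1.0 + 0.6) / 7 = 0.9857
UCL = X̄̄ + A₃·s̄ = 262.1857 + 1.628 × 0.9857 = 263.7905

263.790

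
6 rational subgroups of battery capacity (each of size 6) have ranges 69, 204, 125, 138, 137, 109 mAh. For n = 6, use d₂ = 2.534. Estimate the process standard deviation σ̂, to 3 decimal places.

51.434

R̄ = (69 + 204 + 125 + 138 + 137 + 109) / 6 = 130.3333
σ̂ = R̄ / d₂ = 130.3333 / 2.534 = 51.4338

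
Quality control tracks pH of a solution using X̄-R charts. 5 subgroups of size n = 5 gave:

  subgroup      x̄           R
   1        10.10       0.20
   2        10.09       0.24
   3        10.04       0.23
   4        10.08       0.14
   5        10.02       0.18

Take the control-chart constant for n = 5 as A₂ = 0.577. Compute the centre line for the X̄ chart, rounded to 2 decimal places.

X̄̄ = (10.10 + 10.09 + 10.04 + 10.08 + 10.02) / 5 = 50.3300 / 5 = 10.0660
CL = X̄̄ = 10.0660

10.07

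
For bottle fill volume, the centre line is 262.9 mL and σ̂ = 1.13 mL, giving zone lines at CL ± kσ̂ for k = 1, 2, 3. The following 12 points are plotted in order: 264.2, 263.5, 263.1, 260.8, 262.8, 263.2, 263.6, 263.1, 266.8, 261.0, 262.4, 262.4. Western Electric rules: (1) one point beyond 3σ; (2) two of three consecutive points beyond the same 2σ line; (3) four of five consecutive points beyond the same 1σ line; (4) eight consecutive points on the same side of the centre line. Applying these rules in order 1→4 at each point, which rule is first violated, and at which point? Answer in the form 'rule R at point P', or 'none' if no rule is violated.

rule 1 at point 9

Zone of each point (C = within 1σ̂, B = 1σ̂–2σ̂, A = 2σ̂–3σ̂, * = beyond 3σ̂; sign = side of CL): 1:+B, 2:+C, 3:+C, 4:-B, 5:-C, 6:+C, 7:+C, 8:+C, 9:+*, 10:-B, 11:-C, 12:-C
Rule 1 (one point beyond the 3σ limits) is satisfied at point 9.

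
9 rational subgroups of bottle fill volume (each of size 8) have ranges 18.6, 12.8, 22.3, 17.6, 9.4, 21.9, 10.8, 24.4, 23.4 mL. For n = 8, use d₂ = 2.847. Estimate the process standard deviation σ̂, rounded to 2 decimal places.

6.29

R̄ = (18.6 + 12.8 + 22.3 + 17.6 + 9.4 + 21.9 + 10.8 + 24.4 + 23.4) / 9 = 17.9111
σ̂ = R̄ / d₂ = 17.9111 / 2.847 = 6.2912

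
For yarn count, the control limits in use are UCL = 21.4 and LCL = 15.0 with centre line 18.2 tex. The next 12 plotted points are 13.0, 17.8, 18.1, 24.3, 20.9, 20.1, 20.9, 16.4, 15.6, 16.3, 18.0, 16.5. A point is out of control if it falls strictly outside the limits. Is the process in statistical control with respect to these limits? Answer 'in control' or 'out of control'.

Compare each point to [15.0, 21.4]: sample 1 = 13.0 < LCL; sample 4 = 24.3 > UCL.

out of control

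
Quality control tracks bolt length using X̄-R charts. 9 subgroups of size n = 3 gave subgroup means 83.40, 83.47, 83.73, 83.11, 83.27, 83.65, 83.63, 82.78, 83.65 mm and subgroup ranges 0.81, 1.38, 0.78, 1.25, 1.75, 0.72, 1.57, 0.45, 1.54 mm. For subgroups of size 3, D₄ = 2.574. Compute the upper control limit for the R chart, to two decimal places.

2.93

R̄ = (0.81 + 1.38 + 0.78 + 1.25 + 1.75 + 0.72 + 1.57 + 0.45 + 1.54) / 9 = 10.2500 / 9 = 1.1389
UCL_R = D₄·R̄ = 2.574 × 1.1389 = 2.9315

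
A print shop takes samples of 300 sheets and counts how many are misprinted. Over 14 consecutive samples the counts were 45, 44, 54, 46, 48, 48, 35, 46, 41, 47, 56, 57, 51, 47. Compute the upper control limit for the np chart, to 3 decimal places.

66.469

p̄ = Σdᵢ / (k·n) = 665 / (14 × 300) = 0.15833
UCL = np̄ + 3·√(np̄(1−p̄)) = 47.5000 + 3 × √(47.5000×0.84167) = 47.5000 + 3 × 6.3229 = 66.4687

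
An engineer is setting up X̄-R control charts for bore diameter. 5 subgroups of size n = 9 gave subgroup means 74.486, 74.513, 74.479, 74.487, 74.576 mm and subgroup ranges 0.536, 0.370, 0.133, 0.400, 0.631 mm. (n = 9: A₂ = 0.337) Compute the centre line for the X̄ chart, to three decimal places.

X̄̄ = (74.486 + 74.513 + 74.479 + 74.487 + 74.576) / 5 = 372.5410 / 5 = 74.5082
CL = X̄̄ = 74.5082

74.508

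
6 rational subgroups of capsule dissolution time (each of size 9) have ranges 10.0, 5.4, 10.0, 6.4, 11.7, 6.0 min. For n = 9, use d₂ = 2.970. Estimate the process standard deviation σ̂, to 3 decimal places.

R̄ = (10.0 + 5.4 + 10.0 + 6.4 + 11.7 + 6.0) / 6 = 8.2500
σ̂ = R̄ / d₂ = 8.2500 / 2.970 = 2.7778

2.778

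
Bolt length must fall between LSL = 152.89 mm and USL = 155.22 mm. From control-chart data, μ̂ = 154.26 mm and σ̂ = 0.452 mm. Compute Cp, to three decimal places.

Cp = (USL − LSL) / (6σ̂) = (155.22 − 152.89) / (6 × 0.452) = 2.3300 / 2.7120 = 0.8591

0.859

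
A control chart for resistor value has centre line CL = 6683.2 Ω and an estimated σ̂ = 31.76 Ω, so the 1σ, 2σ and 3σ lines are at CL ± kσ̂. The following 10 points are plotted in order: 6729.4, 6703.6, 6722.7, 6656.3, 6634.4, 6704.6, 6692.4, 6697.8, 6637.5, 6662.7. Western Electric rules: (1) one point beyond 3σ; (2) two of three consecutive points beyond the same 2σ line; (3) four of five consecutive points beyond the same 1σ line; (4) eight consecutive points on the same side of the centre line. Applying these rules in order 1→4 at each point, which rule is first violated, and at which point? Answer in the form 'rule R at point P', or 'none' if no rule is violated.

Zone of each point (C = within 1σ̂, B = 1σ̂–2σ̂, A = 2σ̂–3σ̂, * = beyond 3σ̂; sign = side of CL): 1:+B, 2:+C, 3:+B, 4:-C, 5:-B, 6:+C, 7:+C, 8:+C, 9:-B, 10:-C
No rule fires across all 10 points.

none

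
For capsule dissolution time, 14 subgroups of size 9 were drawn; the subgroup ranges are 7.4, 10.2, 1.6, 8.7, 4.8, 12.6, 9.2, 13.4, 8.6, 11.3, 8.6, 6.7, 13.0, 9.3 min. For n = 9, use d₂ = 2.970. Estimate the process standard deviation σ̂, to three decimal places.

3.016

R̄ = (7.4 + 10.2 + 1.6 + 8.7 + 4.8 + 12.6 + 9.2 + 13.4 + 8.6 + 11.3 + 8.6 + 6.7 + 13.0 + 9.3) / 14 = 8.9571
σ̂ = R̄ / d₂ = 8.9571 / 2.970 = 3.0159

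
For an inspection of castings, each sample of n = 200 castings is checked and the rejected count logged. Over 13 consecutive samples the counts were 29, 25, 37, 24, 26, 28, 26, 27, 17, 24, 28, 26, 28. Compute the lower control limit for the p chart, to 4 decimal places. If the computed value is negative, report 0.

0.0607

p̄ = Σdᵢ / (k·n) = 345 / (13 × 200) = 0.13269
LCL = p̄ − 3·√(p̄(1−p̄)/n) = 0.13269 − 3 × 0.02399 = 0.06073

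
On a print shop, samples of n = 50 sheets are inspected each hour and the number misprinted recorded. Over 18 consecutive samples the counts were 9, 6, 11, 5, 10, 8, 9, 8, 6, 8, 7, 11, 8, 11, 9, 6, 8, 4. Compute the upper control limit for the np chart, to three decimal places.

15.777

p̄ = Σdᵢ / (k·n) = 144 / (18 × 50) = 0.16000
UCL = np̄ + 3·√(np̄(1−p̄)) = 8.0000 + 3 × √(8.0000×0.84000) = 8.0000 + 3 × 2.5923 = 15.7769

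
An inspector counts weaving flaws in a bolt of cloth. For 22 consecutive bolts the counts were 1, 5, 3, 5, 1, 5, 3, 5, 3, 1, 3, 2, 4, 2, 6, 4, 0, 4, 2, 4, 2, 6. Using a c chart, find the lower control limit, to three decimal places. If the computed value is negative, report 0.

c̄ = (1 + 5 + 3 + 5 + 1 + 5 + 3 + 5 + 3 + 1 + 3 + 2 + 4 + 2 + 6 + 4 + 0 + 4 + 2 + 4 + 2 + 6) / 22 = 71 / 22 = 3.2273
LCL = c̄ − 3√c̄ = 3.2273 − 3 × 1.7965 = -2.1621 → 0 (cannot be negative)

0.000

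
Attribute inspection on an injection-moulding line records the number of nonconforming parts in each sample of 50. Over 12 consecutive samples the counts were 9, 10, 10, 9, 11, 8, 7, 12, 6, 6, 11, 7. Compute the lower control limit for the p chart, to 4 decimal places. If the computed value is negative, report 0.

0.0149

p̄ = Σdᵢ / (k·n) = 106 / (12 × 50) = 0.17667
LCL = p̄ − 3·√(p̄(1−p̄)/n) = 0.17667 − 3 × 0.05394 = 0.01486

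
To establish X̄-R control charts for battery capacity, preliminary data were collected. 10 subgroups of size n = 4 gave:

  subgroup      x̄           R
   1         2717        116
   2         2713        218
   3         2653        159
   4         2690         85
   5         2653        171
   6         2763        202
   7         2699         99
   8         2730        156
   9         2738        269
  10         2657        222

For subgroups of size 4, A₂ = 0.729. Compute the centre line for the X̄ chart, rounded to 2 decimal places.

X̄̄ = (2717 + 2713 + 2653 + 2690 + 2653 + 2763 + 2699 + 2730 + 2738 + 2657) / 10 = 27013.0000 / 10 = 2701.3000
CL = X̄̄ = 2701.3000

2701.30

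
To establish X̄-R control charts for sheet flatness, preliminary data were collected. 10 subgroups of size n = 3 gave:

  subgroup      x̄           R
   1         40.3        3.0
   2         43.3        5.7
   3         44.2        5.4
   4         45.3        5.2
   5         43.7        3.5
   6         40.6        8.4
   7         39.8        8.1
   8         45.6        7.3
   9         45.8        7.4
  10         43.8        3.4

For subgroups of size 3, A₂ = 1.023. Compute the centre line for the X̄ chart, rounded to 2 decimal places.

X̄̄ = (40.3 + 43.3 + 44.2 + 45.3 + 43.7 + 40.6 + 39.8 + 45.6 + 45.8 + 43.8) / 10 = 432.4000 / 10 = 43.2400
CL = X̄̄ = 43.2400

43.24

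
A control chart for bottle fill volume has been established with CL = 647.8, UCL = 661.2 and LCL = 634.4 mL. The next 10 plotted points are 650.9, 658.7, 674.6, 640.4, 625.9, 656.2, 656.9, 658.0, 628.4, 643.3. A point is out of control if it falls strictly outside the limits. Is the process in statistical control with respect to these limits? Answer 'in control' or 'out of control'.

out of control

Compare each point to [634.4, 661.2]: sample 3 = 674.6 > UCL; sample 5 = 625.9 < LCL; sample 9 = 628.4 < LCL.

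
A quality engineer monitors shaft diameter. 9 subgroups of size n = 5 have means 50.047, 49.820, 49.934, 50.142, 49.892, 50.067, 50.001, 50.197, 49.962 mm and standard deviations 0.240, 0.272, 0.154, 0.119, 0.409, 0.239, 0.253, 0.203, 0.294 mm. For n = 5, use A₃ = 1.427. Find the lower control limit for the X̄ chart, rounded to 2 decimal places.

49.66

X̄̄ = (50.047 + 49.820 + 49.934 + 50.142 + 49.892 + 50.067 + 50.001 + 50.197 + 49.962) / 9 = 50.0069
s̄ = (0.240 + 0.272 + 0.154 + 0.119 + 0.409 + 0.239 + 0.253 + 0.203 + 0.294) / 9 = 0.2426
LCL = X̄̄ − A₃·s̄ = 50.0069 − 1.427 × 0.2426 = 49.6608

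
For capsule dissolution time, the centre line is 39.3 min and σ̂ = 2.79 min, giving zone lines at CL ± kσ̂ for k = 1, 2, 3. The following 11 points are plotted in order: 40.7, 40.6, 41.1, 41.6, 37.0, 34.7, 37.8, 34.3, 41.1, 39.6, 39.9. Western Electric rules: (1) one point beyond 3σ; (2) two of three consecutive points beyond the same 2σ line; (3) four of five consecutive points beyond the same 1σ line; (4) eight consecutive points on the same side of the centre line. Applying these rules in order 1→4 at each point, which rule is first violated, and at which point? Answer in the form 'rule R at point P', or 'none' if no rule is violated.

none

Zone of each point (C = within 1σ̂, B = 1σ̂–2σ̂, A = 2σ̂–3σ̂, * = beyond 3σ̂; sign = side of CL): 1:+C, 2:+C, 3:+C, 4:+C, 5:-C, 6:-B, 7:-C, 8:-B, 9:+C, 10:+C, 11:+C
No rule fires across all 11 points.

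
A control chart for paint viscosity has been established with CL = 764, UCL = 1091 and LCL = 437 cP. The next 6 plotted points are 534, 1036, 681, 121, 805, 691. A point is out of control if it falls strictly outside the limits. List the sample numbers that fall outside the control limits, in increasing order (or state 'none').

Compare each point to [437, 1091]: sample 4 = 121 < LCL.

4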